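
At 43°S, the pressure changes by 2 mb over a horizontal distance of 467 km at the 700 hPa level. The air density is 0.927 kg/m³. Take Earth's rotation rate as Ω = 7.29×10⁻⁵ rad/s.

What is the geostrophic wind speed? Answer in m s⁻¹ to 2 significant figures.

4.6 m s⁻¹

Coriolis parameter at 43°S:
f = 2Ω sin φ = 2 × 7.29×10⁻⁵ × sin 43° = 9.94×10⁻⁵ s⁻¹
Pressure gradient: |∂P/∂n| = 200 Pa / 467000 m = 4.28×10⁻⁴ Pa/m
Geostrophic balance (pressure-gradient force = Coriolis force):
V_g = (1/(fρ)) |∂P/∂n| = 4.28×10⁻⁴ / (9.94×10⁻⁵ × 0.927) = 4.65 m/s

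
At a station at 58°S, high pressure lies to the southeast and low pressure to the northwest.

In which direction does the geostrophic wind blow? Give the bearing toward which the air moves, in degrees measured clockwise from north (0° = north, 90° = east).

225°

The pressure-gradient force points toward the northwest (bearing 315°).
Geostrophic balance: in the Southern Hemisphere the Coriolis force deflects motion to the left, so the geostrophic wind blows 90° to the left of the pressure-gradient force (low pressure on the right).
Rotating 315° by 90° counterclockwise gives 225° — the wind blows toward the southwest.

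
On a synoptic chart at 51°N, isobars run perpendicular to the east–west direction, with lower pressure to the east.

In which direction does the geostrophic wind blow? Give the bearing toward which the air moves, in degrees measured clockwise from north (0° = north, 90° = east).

The pressure-gradient force points toward the east (bearing 090°).
Geostrophic balance: in the Northern Hemisphere the Coriolis force deflects motion to the right, so the geostrophic wind blows 90° to the right of the pressure-gradient force (low pressure on the left).
Rotating 090° by 90° clockwise gives 180° — the wind blows toward the south.

180°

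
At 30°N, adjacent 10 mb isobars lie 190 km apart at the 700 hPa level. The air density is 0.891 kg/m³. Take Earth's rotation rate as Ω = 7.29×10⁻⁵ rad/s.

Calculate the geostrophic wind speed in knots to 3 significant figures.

Coriolis parameter at 30°N:
f = 2Ω sin φ = 2 × 7.29×10⁻⁵ × sin 30° = 7.29×10⁻⁵ s⁻¹
Pressure gradient: |∂P/∂n| = 1000 Pa / 190000 m = 5.26×10⁻³ Pa/m
Geostrophic balance (pressure-gradient force = Coriolis force):
V_g = (1/(fρ)) |∂P/∂n| = 5.26×10⁻³ / (7.29×10⁻⁵ × 0.891) = 81.0 m/s
Converting: 81.0 m/s × 1.944 = 158 knots

158 knots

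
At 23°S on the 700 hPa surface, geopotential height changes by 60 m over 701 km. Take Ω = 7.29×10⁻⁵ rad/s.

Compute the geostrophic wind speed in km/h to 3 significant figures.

53.1 km/h

Coriolis parameter at 23°S:
f = 2Ω sin φ = 2 × 7.29×10⁻⁵ × sin 23° = 5.70×10⁻⁵ s⁻¹
Height gradient: |∂Z/∂n| = 60 m / 701000 m = 8.56×10⁻⁵
On a pressure surface, geostrophic balance gives V_g = (g/f)|∂Z/∂n|:
V_g = 9.81 × 8.56×10⁻⁵ / 5.70×10⁻⁵ = 14.7 m/s
Converting: 14.7 m/s × 3.6 = 53.1 km/h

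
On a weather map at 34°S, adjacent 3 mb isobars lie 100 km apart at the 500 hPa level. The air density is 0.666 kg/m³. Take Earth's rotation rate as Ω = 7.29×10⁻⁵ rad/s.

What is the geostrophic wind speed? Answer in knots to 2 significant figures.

110 knots

Coriolis parameter at 34°S:
f = 2Ω sin φ = 2 × 7.29×10⁻⁵ × sin 34° = 8.15×10⁻⁵ s⁻¹
Pressure gradient: |∂P/∂n| = 300 Pa / 100000 m = 3.00×10⁻³ Pa/m
Geostrophic balance (pressure-gradient force = Coriolis force):
V_g = (1/(fρ)) |∂P/∂n| = 3.00×10⁻³ / (8.15×10⁻⁵ × 0.666) = 55.2 m/s
Converting: 55.2 m/s × 1.944 = 110 knots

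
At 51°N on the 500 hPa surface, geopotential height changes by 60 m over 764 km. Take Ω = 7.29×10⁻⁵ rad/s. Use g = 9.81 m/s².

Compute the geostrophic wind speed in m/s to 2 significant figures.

6.8 m/s

Coriolis parameter at 51°N:
f = 2Ω sin φ = 2 × 7.29×10⁻⁵ × sin 51° = 1.13×10⁻⁴ s⁻¹
Height gradient: |∂Z/∂n| = 60 m / 764000 m = 7.85×10⁻⁵
On a pressure surface, geostrophic balance gives V_g = (g/f)|∂Z/∂n|:
V_g = 9.81 × 7.85×10⁻⁵ / 1.13×10⁻⁴ = 6.80 m/s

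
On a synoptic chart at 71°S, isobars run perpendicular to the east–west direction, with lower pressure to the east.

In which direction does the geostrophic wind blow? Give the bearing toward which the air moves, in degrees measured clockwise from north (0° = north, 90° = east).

000°

The pressure-gradient force points toward the east (bearing 090°).
Geostrophic balance: in the Southern Hemisphere the Coriolis force deflects motion to the left, so the geostrophic wind blows 90° to the left of the pressure-gradient force (low pressure on the right).
Rotating 090° by 90° counterclockwise gives 000° — the wind blows toward the north.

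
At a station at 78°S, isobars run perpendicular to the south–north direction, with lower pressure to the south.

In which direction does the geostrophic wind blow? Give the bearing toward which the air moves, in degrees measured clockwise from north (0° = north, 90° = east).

090°

The pressure-gradient force points toward the south (bearing 180°).
Geostrophic balance: in the Southern Hemisphere the Coriolis force deflects motion to the left, so the geostrophic wind blows 90° to the left of the pressure-gradient force (low pressure on the right).
Rotating 180° by 90° counterclockwise gives 090° — the wind blows toward the east.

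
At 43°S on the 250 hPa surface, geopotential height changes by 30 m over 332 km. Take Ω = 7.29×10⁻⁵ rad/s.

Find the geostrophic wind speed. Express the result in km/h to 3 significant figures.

Coriolis parameter at 43°S:
f = 2Ω sin φ = 2 × 7.29×10⁻⁵ × sin 43° = 9.94×10⁻⁵ s⁻¹
Height gradient: |∂Z/∂n| = 30 m / 332000 m = 9.04×10⁻⁵
On a pressure surface, geostrophic balance gives V_g = (g/f)|∂Z/∂n|:
V_g = 9.81 × 9.04×10⁻⁵ / 9.94×10⁻⁵ = 8.91 m/s
Converting: 8.91 m/s × 3.6 = 32.1 km/h

32.1 km/h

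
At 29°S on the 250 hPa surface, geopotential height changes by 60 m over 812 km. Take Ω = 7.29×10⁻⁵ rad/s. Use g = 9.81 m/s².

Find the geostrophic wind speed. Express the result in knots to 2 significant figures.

Coriolis parameter at 29°S:
f = 2Ω sin φ = 2 × 7.29×10⁻⁵ × sin 29° = 7.07×10⁻⁵ s⁻¹
Height gradient: |∂Z/∂n| = 60 m / 812000 m = 7.39×10⁻⁵
On a pressure surface, geostrophic balance gives V_g = (g/f)|∂Z/∂n|:
V_g = 9.81 × 7.39×10⁻⁵ / 7.07×10⁻⁵ = 10.3 m/s
Converting: 10.3 m/s × 1.944 = 20 knots

20 knots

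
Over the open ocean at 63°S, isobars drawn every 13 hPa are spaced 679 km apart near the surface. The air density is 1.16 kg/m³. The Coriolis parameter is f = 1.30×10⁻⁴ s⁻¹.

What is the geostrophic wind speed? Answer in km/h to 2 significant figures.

46 km/h

Pressure gradient: |∂P/∂n| = 1300 Pa / 679000 m = 1.91×10⁻³ Pa/m
Geostrophic balance (pressure-gradient force = Coriolis force):
V_g = (1/(fρ)) |∂P/∂n| = 1.91×10⁻³ / (1.30×10⁻⁴ × 1.16) = 12.7 m/s
Converting: 12.7 m/s × 3.6 = 46 km/h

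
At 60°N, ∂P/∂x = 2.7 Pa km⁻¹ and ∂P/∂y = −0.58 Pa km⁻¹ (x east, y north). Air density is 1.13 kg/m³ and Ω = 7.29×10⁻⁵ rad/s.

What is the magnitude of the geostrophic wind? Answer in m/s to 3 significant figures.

19.4 m/s

Coriolis parameter at 60°N:
f = 2Ω sin φ = 2 × 7.29×10⁻⁵ × sin 60° = 1.26×10⁻⁴ s⁻¹
Component geostrophic relations (x east, y north):
u_g = −(1/(fρ)) ∂P/∂y,  v_g = (1/(fρ)) ∂P/∂x
u_g = −(−0.58×10⁻³)/(1.26×10⁻⁴ × 1.13) = 4.07 m/s;  v_g = (2.7×10⁻³)/(1.26×10⁻⁴ × 1.13) = 18.9 m/s
|V_g| = √(u_g² + v_g²) = 19.4 m/s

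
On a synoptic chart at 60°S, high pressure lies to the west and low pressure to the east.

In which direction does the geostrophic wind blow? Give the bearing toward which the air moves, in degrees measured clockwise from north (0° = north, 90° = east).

000°

The pressure-gradient force points toward the east (bearing 090°).
Geostrophic balance: in the Southern Hemisphere the Coriolis force deflects motion to the left, so the geostrophic wind blows 90° to the left of the pressure-gradient force (low pressure on the right).
Rotating 090° by 90° counterclockwise gives 000° — the wind blows toward the north.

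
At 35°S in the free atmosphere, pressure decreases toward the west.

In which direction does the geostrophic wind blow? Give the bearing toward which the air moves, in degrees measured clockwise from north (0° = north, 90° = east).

The pressure-gradient force points toward the west (bearing 270°).
Geostrophic balance: in the Southern Hemisphere the Coriolis force deflects motion to the left, so the geostrophic wind blows 90° to the left of the pressure-gradient force (low pressure on the right).
Rotating 270° by 90° counterclockwise gives 180° — the wind blows toward the south.

180°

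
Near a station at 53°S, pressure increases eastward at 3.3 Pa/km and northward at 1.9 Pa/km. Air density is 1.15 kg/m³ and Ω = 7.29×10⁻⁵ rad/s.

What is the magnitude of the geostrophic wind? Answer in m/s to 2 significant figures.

Coriolis parameter at 53°S:
f = 2Ω sin φ = 2 × 7.29×10⁻⁵ × sin 53° = 1.16×10⁻⁴ s⁻¹
In the Southern Hemisphere f is negative: f = −1.16×10⁻⁴ s⁻¹.
Component geostrophic relations (x east, y north):
u_g = −(1/(fρ)) ∂P/∂y,  v_g = (1/(fρ)) ∂P/∂x
u_g = −(1.9×10⁻³)/(−1.16×10⁻⁴ × 1.15) = 14.2 m/s;  v_g = (3.3×10⁻³)/(−1.16×10⁻⁴ × 1.15) = −24.6 m/s
|V_g| = √(u_g² + v_g²) = 28.4 m/s

28 m/s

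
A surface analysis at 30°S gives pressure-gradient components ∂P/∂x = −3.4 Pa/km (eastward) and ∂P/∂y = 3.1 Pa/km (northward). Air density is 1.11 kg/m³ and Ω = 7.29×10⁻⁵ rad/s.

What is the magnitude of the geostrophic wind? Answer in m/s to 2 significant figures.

57 m/s

Coriolis parameter at 30°S:
f = 2Ω sin φ = 2 × 7.29×10⁻⁵ × sin 30° = 7.29×10⁻⁵ s⁻¹
In the Southern Hemisphere f is negative: f = −7.29×10⁻⁵ s⁻¹.
Component geostrophic relations (x east, y north):
u_g = −(1/(fρ)) ∂P/∂y,  v_g = (1/(fρ)) ∂P/∂x
u_g = −(3.1×10⁻³)/(−7.29×10⁻⁵ × 1.11) = 38.3 m/s;  v_g = (−3.4×10⁻³)/(−7.29×10⁻⁵ × 1.11) = 42.0 m/s
|V_g| = √(u_g² + v_g²) = 56.9 m/s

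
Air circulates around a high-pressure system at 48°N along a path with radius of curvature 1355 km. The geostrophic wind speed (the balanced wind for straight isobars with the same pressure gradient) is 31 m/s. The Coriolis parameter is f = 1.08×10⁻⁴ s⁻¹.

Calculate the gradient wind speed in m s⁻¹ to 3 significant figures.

44.6 m s⁻¹

Around a high, pressure-gradient force acts outward with centrifugal, so Coriolis balances both:
fV = (1/ρ)|∂P/∂n| + V²/R  →  V² − fR·V + fR·V_g = 0
With fR = 1.08×10⁻⁴ × 1355×10³ m = 146 m/s:
V = [fR − √((fR)² − 4 fR V_g)]/2 = [146 − √(146² − 4×146×31)]/2 = 44.6 m/s
Supergeostrophic (V > V_g = 31 m/s), as expected around a high.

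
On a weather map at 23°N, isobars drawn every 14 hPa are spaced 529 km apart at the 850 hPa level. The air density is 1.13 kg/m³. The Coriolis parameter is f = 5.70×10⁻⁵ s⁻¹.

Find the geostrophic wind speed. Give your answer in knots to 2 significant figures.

Pressure gradient: |∂P/∂n| = 1400 Pa / 529000 m = 2.65×10⁻³ Pa/m
Geostrophic balance (pressure-gradient force = Coriolis force):
V_g = (1/(fρ)) |∂P/∂n| = 2.65×10⁻³ / (5.70×10⁻⁵ × 1.13) = 41.1 m/s
Converting: 41.1 m/s × 1.944 = 80 knots

80 knots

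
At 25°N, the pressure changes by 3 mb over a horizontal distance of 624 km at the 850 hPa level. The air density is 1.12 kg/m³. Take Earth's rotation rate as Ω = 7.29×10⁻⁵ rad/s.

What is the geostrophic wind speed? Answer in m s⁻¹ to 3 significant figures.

6.97 m s⁻¹

Coriolis parameter at 25°N:
f = 2Ω sin φ = 2 × 7.29×10⁻⁵ × sin 25° = 6.16×10⁻⁵ s⁻¹
Pressure gradient: |∂P/∂n| = 300 Pa / 624000 m = 4.81×10⁻⁴ Pa/m
Geostrophic balance (pressure-gradient force = Coriolis force):
V_g = (1/(fρ)) |∂P/∂n| = 4.81×10⁻⁴ / (6.16×10⁻⁵ × 1.12) = 6.97 m/s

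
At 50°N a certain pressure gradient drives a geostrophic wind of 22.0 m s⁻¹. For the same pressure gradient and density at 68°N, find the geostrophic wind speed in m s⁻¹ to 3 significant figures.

With the same pressure gradient and density, V_g ∝ 1/f ∝ 1/sin φ.
V₂ = V₁ · sin φ₁ / sin φ₂ = 22.0 × sin 50° / sin 68°
V₂ = 22.0 × 0.7660/0.9272 = 18.2 m s⁻¹

18.2 m s⁻¹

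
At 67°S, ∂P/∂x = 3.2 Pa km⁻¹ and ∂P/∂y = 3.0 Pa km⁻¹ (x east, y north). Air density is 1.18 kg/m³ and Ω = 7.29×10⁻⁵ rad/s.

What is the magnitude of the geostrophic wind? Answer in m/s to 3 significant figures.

Coriolis parameter at 67°S:
f = 2Ω sin φ = 2 × 7.29×10⁻⁵ × sin 67° = 1.34×10⁻⁴ s⁻¹
In the Southern Hemisphere f is negative: f = −1.34×10⁻⁴ s⁻¹.
Component geostrophic relations (x east, y north):
u_g = −(1/(fρ)) ∂P/∂y,  v_g = (1/(fρ)) ∂P/∂x
u_g = −(3.0×10⁻³)/(−1.34×10⁻⁴ × 1.18) = 18.9 m/s;  v_g = (3.2×10⁻³)/(−1.34×10⁻⁴ × 1.18) = −20.2 m/s
|V_g| = √(u_g² + v_g²) = 27.7 m/s

27.7 m/s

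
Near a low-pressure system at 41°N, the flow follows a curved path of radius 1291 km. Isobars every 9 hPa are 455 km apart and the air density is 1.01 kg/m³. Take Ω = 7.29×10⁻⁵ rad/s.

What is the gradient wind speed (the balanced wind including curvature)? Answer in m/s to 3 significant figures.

Coriolis parameter at 41°N:
f = 2Ω sin φ = 2 × 7.29×10⁻⁵ × sin 41° = 9.57×10⁻⁵ s⁻¹
Pressure gradient: |∂P/∂n| = 900 Pa / 455000 m = 1.98×10⁻³ Pa/m
Geostrophic speed: V_g = |∂P/∂n|/(fρ) = 1.98×10⁻³/(9.57×10⁻⁵ × 1.01) = 20.5 m/s
Around a low, centrifugal force acts outward with Coriolis, so pressure-gradient force balances both:
(1/ρ)|∂P/∂n| = fV + V²/R  →  V² + fR·V − fR·V_g = 0
With fR = 9.57×10⁻⁵ × 1291×10³ m = 123 m/s:
V = [−fR + √((fR)² + 4 fR V_g)]/2 = [−123 + √(123² + 4×123×20.5)]/2 = 17.9 m/s
Subgeostrophic (V < V_g = 20.5 m/s), as expected around a low.

17.9 m/s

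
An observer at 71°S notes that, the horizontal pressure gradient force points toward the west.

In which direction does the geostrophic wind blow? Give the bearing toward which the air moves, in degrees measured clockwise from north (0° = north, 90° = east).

180°

The pressure-gradient force points toward the west (bearing 270°).
Geostrophic balance: in the Southern Hemisphere the Coriolis force deflects motion to the left, so the geostrophic wind blows 90° to the left of the pressure-gradient force (low pressure on the right).
Rotating 270° by 90° counterclockwise gives 180° — the wind blows toward the south.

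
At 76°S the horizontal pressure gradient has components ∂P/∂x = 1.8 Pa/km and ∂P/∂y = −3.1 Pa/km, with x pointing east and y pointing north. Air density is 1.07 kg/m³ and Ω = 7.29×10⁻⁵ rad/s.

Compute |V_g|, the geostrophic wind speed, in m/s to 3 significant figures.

23.7 m/s

Coriolis parameter at 76°S:
f = 2Ω sin φ = 2 × 7.29×10⁻⁵ × sin 76° = 1.41×10⁻⁴ s⁻¹
In the Southern Hemisphere f is negative: f = −1.41×10⁻⁴ s⁻¹.
Component geostrophic relations (x east, y north):
u_g = −(1/(fρ)) ∂P/∂y,  v_g = (1/(fρ)) ∂P/∂x
u_g = −(−3.1×10⁻³)/(−1.41×10⁻⁴ × 1.07) = −20.5 m/s;  v_g = (1.8×10⁻³)/(−1.41×10⁻⁴ × 1.07) = −11.9 m/s
|V_g| = √(u_g² + v_g²) = 23.7 m/s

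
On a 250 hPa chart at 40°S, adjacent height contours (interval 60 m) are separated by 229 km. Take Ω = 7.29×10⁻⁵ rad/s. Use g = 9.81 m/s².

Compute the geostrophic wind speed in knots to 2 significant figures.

Coriolis parameter at 40°S:
f = 2Ω sin φ = 2 × 7.29×10⁻⁵ × sin 40° = 9.37×10⁻⁵ s⁻¹
Height gradient: |∂Z/∂n| = 60 m / 229000 m = 2.62×10⁻⁴
On a pressure surface, geostrophic balance gives V_g = (g/f)|∂Z/∂n|:
V_g = 9.81 × 2.62×10⁻⁴ / 9.37×10⁻⁵ = 27.4 m/s
Converting: 27.4 m/s × 1.944 = 53 knots

53 knots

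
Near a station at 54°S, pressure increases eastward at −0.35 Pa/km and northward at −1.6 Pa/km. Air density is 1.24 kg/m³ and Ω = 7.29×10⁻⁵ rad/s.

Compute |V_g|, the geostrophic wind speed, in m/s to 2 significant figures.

11 m/s

Coriolis parameter at 54°S:
f = 2Ω sin φ = 2 × 7.29×10⁻⁵ × sin 54° = 1.18×10⁻⁴ s⁻¹
In the Southern Hemisphere f is negative: f = −1.18×10⁻⁴ s⁻¹.
Component geostrophic relations (x east, y north):
u_g = −(1/(fρ)) ∂P/∂y,  v_g = (1/(fρ)) ∂P/∂x
u_g = −(−1.6×10⁻³)/(−1.18×10⁻⁴ × 1.24) = −10.9 m/s;  v_g = (−0.35×10⁻³)/(−1.18×10⁻⁴ × 1.24) = 2.39 m/s
|V_g| = √(u_g² + v_g²) = 11.2 m/s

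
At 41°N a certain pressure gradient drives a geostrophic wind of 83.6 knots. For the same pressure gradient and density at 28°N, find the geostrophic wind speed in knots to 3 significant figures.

With the same pressure gradient and density, V_g ∝ 1/f ∝ 1/sin φ.
V₂ = V₁ · sin φ₁ / sin φ₂ = 83.6 × sin 41° / sin 28°
V₂ = 83.6 × 0.6561/0.4695 = 117 knots

117 knots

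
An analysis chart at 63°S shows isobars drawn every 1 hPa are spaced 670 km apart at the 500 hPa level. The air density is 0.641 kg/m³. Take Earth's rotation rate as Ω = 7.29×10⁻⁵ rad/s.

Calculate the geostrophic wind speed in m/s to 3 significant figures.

Coriolis parameter at 63°S:
f = 2Ω sin φ = 2 × 7.29×10⁻⁵ × sin 63° = 1.30×10⁻⁴ s⁻¹
Pressure gradient: |∂P/∂n| = 100 Pa / 670000 m = 1.49×10⁻⁴ Pa/m
Geostrophic balance (pressure-gradient force = Coriolis force):
V_g = (1/(fρ)) |∂P/∂n| = 1.49×10⁻⁴ / (1.30×10⁻⁴ × 0.641) = 1.79 m/s

1.79 m/s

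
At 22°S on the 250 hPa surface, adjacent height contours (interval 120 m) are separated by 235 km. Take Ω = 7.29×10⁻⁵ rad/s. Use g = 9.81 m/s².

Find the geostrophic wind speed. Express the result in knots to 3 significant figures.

178 knots

Coriolis parameter at 22°S:
f = 2Ω sin φ = 2 × 7.29×10⁻⁵ × sin 22° = 5.46×10⁻⁵ s⁻¹
Height gradient: |∂Z/∂n| = 120 m / 235000 m = 5.11×10⁻⁴
On a pressure surface, geostrophic balance gives V_g = (g/f)|∂Z/∂n|:
V_g = 9.81 × 5.11×10⁻⁴ / 5.46×10⁻⁵ = 91.7 m/s
Converting: 91.7 m/s × 1.944 = 178 knots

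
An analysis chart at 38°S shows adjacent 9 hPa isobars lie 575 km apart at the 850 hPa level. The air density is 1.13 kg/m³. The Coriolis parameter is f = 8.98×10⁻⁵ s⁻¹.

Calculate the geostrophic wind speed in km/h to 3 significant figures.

55.5 km/h

Pressure gradient: |∂P/∂n| = 900 Pa / 575000 m = 1.57×10⁻³ Pa/m
Geostrophic balance (pressure-gradient force = Coriolis force):
V_g = (1/(fρ)) |∂P/∂n| = 1.57×10⁻³ / (8.98×10⁻⁵ × 1.13) = 15.4 m/s
Converting: 15.4 m/s × 3.6 = 55.5 km/h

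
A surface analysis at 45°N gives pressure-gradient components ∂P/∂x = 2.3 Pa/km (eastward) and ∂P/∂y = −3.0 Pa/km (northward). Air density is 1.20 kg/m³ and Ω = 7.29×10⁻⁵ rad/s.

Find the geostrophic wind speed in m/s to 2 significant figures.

Coriolis parameter at 45°N:
f = 2Ω sin φ = 2 × 7.29×10⁻⁵ × sin 45° = 1.03×10⁻⁴ s⁻¹
Component geostrophic relations (x east, y north):
u_g = −(1/(fρ)) ∂P/∂y,  v_g = (1/(fρ)) ∂P/∂x
u_g = −(−3.0×10⁻³)/(1.03×10⁻⁴ × 1.20) = 24.2 m/s;  v_g = (2.3×10⁻³)/(1.03×10⁻⁴ × 1.20) = 18.6 m/s
|V_g| = √(u_g² + v_g²) = 30.6 m/s

31 m/s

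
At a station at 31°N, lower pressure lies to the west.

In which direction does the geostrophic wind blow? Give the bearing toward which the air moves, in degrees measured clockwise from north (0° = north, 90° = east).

The pressure-gradient force points toward the west (bearing 270°).
Geostrophic balance: in the Northern Hemisphere the Coriolis force deflects motion to the right, so the geostrophic wind blows 90° to the right of the pressure-gradient force (low pressure on the left).
Rotating 270° by 90° clockwise gives 000° — the wind blows toward the north.

000°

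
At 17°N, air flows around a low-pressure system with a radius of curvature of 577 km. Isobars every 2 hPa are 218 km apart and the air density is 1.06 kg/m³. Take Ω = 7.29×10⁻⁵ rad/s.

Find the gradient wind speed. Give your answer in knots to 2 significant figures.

Coriolis parameter at 17°N:
f = 2Ω sin φ = 2 × 7.29×10⁻⁵ × sin 17° = 4.26×10⁻⁵ s⁻¹
Pressure gradient: |∂P/∂n| = 200 Pa / 218000 m = 9.17×10⁻⁴ Pa/m
Geostrophic speed: V_g = |∂P/∂n|/(fρ) = 9.17×10⁻⁴/(4.26×10⁻⁵ × 1.06) = 20.3 m/s
Around a low, centrifugal force acts outward with Coriolis, so pressure-gradient force balances both:
(1/ρ)|∂P/∂n| = fV + V²/R  →  V² + fR·V − fR·V_g = 0
With fR = 4.26×10⁻⁵ × 577×10³ m = 24.6 m/s:
V = [−fR + √((fR)² + 4 fR V_g)]/2 = [−24.6 + √(24.6² + 4×24.6×20.3)]/2 = 13.2 m/s
Subgeostrophic (V < V_g = 20.3 m/s), as expected around a low.
Converting: 13.2 m/s × 1.944 = 26 knots

26 knots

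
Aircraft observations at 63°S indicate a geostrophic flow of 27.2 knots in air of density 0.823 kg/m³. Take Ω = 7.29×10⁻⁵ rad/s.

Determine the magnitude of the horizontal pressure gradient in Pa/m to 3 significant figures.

1.50×10⁻³ Pa/m

Coriolis parameter at 63°S:
f = 2Ω sin φ = 2 × 7.29×10⁻⁵ × sin 63° = 1.30×10⁻⁴ s⁻¹
Wind speed in SI: 27.2 knots = 14.0 m/s
Geostrophic balance rearranged: |∂P/∂n| = f ρ V_g
|∂P/∂n| = 1.30×10⁻⁴ × 0.823 × 14.0 = 1.50×10⁻³ Pa/m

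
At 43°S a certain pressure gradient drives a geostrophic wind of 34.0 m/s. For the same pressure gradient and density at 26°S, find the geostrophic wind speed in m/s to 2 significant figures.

53 m/s

With the same pressure gradient and density, V_g ∝ 1/f ∝ 1/sin φ.
V₂ = V₁ · sin φ₁ / sin φ₂ = 34.0 × sin 43° / sin 26°
V₂ = 34.0 × 0.6820/0.4384 = 53 m/s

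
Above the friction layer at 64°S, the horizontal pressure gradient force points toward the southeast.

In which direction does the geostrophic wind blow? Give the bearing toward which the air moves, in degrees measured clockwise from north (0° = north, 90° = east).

045°

The pressure-gradient force points toward the southeast (bearing 135°).
Geostrophic balance: in the Southern Hemisphere the Coriolis force deflects motion to the left, so the geostrophic wind blows 90° to the left of the pressure-gradient force (low pressure on the right).
Rotating 135° by 90° counterclockwise gives 045° — the wind blows toward the northeast.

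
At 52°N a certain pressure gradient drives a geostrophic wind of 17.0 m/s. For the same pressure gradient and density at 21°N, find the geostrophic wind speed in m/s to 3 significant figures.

With the same pressure gradient and density, V_g ∝ 1/f ∝ 1/sin φ.
V₂ = V₁ · sin φ₁ / sin φ₂ = 17.0 × sin 52° / sin 21°
V₂ = 17.0 × 0.7880/0.3584 = 37.4 m/s

37.4 m/s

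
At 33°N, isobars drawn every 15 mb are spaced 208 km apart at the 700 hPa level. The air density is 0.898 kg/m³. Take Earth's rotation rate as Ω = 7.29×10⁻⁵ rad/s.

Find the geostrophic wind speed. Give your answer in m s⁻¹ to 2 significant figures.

100 m s⁻¹

Coriolis parameter at 33°N:
f = 2Ω sin φ = 2 × 7.29×10⁻⁵ × sin 33° = 7.94×10⁻⁵ s⁻¹
Pressure gradient: |∂P/∂n| = 1500 Pa / 208000 m = 7.21×10⁻³ Pa/m
Geostrophic balance (pressure-gradient force = Coriolis force):
V_g = (1/(fρ)) |∂P/∂n| = 7.21×10⁻³ / (7.94×10⁻⁵ × 0.898) = 101 m/s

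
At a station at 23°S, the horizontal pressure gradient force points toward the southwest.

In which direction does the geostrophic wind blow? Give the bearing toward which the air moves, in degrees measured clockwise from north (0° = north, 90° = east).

The pressure-gradient force points toward the southwest (bearing 225°).
Geostrophic balance: in the Southern Hemisphere the Coriolis force deflects motion to the left, so the geostrophic wind blows 90° to the left of the pressure-gradient force (low pressure on the right).
Rotating 225° by 90° counterclockwise gives 135° — the wind blows toward the southeast.

135°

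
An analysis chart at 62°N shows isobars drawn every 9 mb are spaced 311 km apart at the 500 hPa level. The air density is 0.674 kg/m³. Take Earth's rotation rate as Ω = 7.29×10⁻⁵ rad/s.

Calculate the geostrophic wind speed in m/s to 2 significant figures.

33 m/s

Coriolis parameter at 62°N:
f = 2Ω sin φ = 2 × 7.29×10⁻⁵ × sin 62° = 1.29×10⁻⁴ s⁻¹
Pressure gradient: |∂P/∂n| = 900 Pa / 311000 m = 2.89×10⁻³ Pa/m
Geostrophic balance (pressure-gradient force = Coriolis force):
V_g = (1/(fρ)) |∂P/∂n| = 2.89×10⁻³ / (1.29×10⁻⁴ × 0.674) = 33.4 m/s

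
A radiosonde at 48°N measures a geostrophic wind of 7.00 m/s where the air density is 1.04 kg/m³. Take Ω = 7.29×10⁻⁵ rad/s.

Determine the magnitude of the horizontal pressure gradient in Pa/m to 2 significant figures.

Coriolis parameter at 48°N:
f = 2Ω sin φ = 2 × 7.29×10⁻⁵ × sin 48° = 1.08×10⁻⁴ s⁻¹
Geostrophic balance rearranged: |∂P/∂n| = f ρ V_g
|∂P/∂n| = 1.08×10⁻⁴ × 1.04 × 7.00 = 7.89×10⁻⁴ Pa/m

7.9×10⁻⁴ Pa/m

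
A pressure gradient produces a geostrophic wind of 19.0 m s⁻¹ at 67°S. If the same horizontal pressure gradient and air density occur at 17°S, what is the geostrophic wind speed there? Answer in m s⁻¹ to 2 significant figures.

With the same pressure gradient and density, V_g ∝ 1/f ∝ 1/sin φ.
V₂ = V₁ · sin φ₁ / sin φ₂ = 19.0 × sin 67° / sin 17°
V₂ = 19.0 × 0.9205/0.2924 = 60 m s⁻¹

60 m s⁻¹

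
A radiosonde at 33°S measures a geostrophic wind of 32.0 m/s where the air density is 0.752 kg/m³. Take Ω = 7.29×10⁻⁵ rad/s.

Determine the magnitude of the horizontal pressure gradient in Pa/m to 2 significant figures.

1.9×10⁻³ Pa/m

Coriolis parameter at 33°S:
f = 2Ω sin φ = 2 × 7.29×10⁻⁵ × sin 33° = 7.94×10⁻⁵ s⁻¹
Geostrophic balance rearranged: |∂P/∂n| = f ρ V_g
|∂P/∂n| = 7.94×10⁻⁵ × 0.752 × 32.0 = 1.91×10⁻³ Pa/m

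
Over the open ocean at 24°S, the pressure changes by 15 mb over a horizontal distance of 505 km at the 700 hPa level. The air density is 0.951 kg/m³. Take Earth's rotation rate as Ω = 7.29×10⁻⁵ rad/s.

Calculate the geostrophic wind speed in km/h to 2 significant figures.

190 km/h

Coriolis parameter at 24°S:
f = 2Ω sin φ = 2 × 7.29×10⁻⁵ × sin 24° = 5.93×10⁻⁵ s⁻¹
Pressure gradient: |∂P/∂n| = 1500 Pa / 505000 m = 2.97×10⁻³ Pa/m
Geostrophic balance (pressure-gradient force = Coriolis force):
V_g = (1/(fρ)) |∂P/∂n| = 2.97×10⁻³ / (5.93×10⁻⁵ × 0.951) = 52.7 m/s
Converting: 52.7 m/s × 3.6 = 190 km/h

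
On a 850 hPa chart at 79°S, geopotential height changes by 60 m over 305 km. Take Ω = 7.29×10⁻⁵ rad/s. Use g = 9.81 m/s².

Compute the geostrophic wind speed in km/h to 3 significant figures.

48.5 km/h

Coriolis parameter at 79°S:
f = 2Ω sin φ = 2 × 7.29×10⁻⁵ × sin 79° = 1.43×10⁻⁴ s⁻¹
Height gradient: |∂Z/∂n| = 60 m / 305000 m = 1.97×10⁻⁴
On a pressure surface, geostrophic balance gives V_g = (g/f)|∂Z/∂n|:
V_g = 9.81 × 1.97×10⁻⁴ / 1.43×10⁻⁴ = 13.5 m/s
Converting: 13.5 m/s × 3.6 = 48.5 km/h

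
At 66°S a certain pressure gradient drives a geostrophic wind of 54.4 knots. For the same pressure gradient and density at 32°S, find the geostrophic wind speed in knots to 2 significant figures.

With the same pressure gradient and density, V_g ∝ 1/f ∝ 1/sin φ.
V₂ = V₁ · sin φ₁ / sin φ₂ = 54.4 × sin 66° / sin 32°
V₂ = 54.4 × 0.9135/0.5299 = 94 knots

94 knots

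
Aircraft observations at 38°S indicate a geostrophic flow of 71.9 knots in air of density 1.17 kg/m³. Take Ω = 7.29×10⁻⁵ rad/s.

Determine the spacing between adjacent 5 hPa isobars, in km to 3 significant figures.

Coriolis parameter at 38°S:
f = 2Ω sin φ = 2 × 7.29×10⁻⁵ × sin 38° = 8.98×10⁻⁵ s⁻¹
Wind speed in SI: 71.9 knots = 37.0 m/s
Geostrophic balance rearranged: |∂P/∂n| = f ρ V_g
|∂P/∂n| = 8.98×10⁻⁵ × 1.17 × 37.0 = 3.88×10⁻³ Pa/m
Isobar spacing: Δn = ΔP/|∂P/∂n| = 500 Pa / 3.88×10⁻³ Pa/m = 128712 m ≈ 129 km

129 km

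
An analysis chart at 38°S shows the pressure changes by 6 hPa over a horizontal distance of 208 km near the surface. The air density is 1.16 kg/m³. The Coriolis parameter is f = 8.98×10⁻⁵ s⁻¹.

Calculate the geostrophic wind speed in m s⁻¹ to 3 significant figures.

27.7 m s⁻¹

Pressure gradient: |∂P/∂n| = 600 Pa / 208000 m = 2.88×10⁻³ Pa/m
Geostrophic balance (pressure-gradient force = Coriolis force):
V_g = (1/(fρ)) |∂P/∂n| = 2.88×10⁻³ / (8.98×10⁻⁵ × 1.16) = 27.7 m/s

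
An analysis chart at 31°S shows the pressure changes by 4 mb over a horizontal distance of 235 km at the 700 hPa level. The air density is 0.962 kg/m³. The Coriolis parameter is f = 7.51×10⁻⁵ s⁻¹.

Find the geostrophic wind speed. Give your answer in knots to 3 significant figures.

45.8 knots

Pressure gradient: |∂P/∂n| = 400 Pa / 235000 m = 1.70×10⁻³ Pa/m
Geostrophic balance (pressure-gradient force = Coriolis force):
V_g = (1/(fρ)) |∂P/∂n| = 1.70×10⁻³ / (7.51×10⁻⁵ × 0.962) = 23.6 m/s
Converting: 23.6 m/s × 1.944 = 45.8 knots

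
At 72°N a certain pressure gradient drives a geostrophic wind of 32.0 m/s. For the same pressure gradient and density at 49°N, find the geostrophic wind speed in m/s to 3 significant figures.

With the same pressure gradient and density, V_g ∝ 1/f ∝ 1/sin φ.
V₂ = V₁ · sin φ₁ / sin φ₂ = 32.0 × sin 72° / sin 49°
V₂ = 32.0 × 0.9511/0.7547 = 40.3 m/s

40.3 m/s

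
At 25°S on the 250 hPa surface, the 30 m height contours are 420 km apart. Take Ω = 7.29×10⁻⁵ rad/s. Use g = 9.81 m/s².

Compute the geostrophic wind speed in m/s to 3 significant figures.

Coriolis parameter at 25°S:
f = 2Ω sin φ = 2 × 7.29×10⁻⁵ × sin 25° = 6.16×10⁻⁵ s⁻¹
Height gradient: |∂Z/∂n| = 30 m / 420000 m = 7.14×10⁻⁵
On a pressure surface, geostrophic balance gives V_g = (g/f)|∂Z/∂n|:
V_g = 9.81 × 7.14×10⁻⁵ / 6.16×10⁻⁵ = 11.4 m/s

11.4 m/s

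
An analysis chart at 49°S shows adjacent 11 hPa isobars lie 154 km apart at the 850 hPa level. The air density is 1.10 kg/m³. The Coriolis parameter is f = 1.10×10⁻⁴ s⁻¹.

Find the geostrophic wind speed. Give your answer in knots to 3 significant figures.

Pressure gradient: |∂P/∂n| = 1100 Pa / 154000 m = 7.14×10⁻³ Pa/m
Geostrophic balance (pressure-gradient force = Coriolis force):
V_g = (1/(fρ)) |∂P/∂n| = 7.14×10⁻³ / (1.10×10⁻⁴ × 1.10) = 59.0 m/s
Converting: 59.0 m/s × 1.944 = 115 knots

115 knots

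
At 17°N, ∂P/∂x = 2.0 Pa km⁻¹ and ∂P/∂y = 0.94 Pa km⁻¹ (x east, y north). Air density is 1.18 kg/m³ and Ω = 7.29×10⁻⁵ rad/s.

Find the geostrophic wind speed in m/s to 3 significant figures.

43.9 m/s

Coriolis parameter at 17°N:
f = 2Ω sin φ = 2 × 7.29×10⁻⁵ × sin 17° = 4.26×10⁻⁵ s⁻¹
Component geostrophic relations (x east, y north):
u_g = −(1/(fρ)) ∂P/∂y,  v_g = (1/(fρ)) ∂P/∂x
u_g = −(0.94×10⁻³)/(4.26×10⁻⁵ × 1.18) = −18.7 m/s;  v_g = (2.0×10⁻³)/(4.26×10⁻⁵ × 1.18) = 39.8 m/s
|V_g| = √(u_g² + v_g²) = 43.9 m/s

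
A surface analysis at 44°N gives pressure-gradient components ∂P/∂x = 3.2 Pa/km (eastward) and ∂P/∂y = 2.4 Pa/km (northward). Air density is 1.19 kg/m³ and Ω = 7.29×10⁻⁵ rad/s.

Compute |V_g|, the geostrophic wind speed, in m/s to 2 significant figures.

33 m/s

Coriolis parameter at 44°N:
f = 2Ω sin φ = 2 × 7.29×10⁻⁵ × sin 44° = 1.01×10⁻⁴ s⁻¹
Component geostrophic relations (x east, y north):
u_g = −(1/(fρ)) ∂P/∂y,  v_g = (1/(fρ)) ∂P/∂x
u_g = −(2.4×10⁻³)/(1.01×10⁻⁴ × 1.19) = −19.9 m/s;  v_g = (3.2×10⁻³)/(1.01×10⁻⁴ × 1.19) = 26.6 m/s
|V_g| = √(u_g² + v_g²) = 33.2 m/s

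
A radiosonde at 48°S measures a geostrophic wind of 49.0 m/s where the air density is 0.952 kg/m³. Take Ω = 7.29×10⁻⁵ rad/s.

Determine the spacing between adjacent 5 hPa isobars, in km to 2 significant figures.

Coriolis parameter at 48°S:
f = 2Ω sin φ = 2 × 7.29×10⁻⁵ × sin 48° = 1.08×10⁻⁴ s⁻¹
Geostrophic balance rearranged: |∂P/∂n| = f ρ V_g
|∂P/∂n| = 1.08×10⁻⁴ × 0.952 × 49.0 = 5.05×10⁻³ Pa/m
Isobar spacing: Δn = ΔP/|∂P/∂n| = 500 Pa / 5.05×10⁻³ Pa/m = 98925 m ≈ 99 km

99 km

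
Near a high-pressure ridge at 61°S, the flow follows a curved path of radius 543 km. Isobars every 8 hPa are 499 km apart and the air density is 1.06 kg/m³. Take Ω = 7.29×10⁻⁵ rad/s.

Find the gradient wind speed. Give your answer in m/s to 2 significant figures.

15 m/s

Coriolis parameter at 61°S:
f = 2Ω sin φ = 2 × 7.29×10⁻⁵ × sin 61° = 1.28×10⁻⁴ s⁻¹
Pressure gradient: |∂P/∂n| = 800 Pa / 499000 m = 1.60×10⁻³ Pa/m
Geostrophic speed: V_g = |∂P/∂n|/(fρ) = 1.60×10⁻³/(1.28×10⁻⁴ × 1.06) = 11.9 m/s
Around a high, pressure-gradient force acts outward with centrifugal, so Coriolis balances both:
fV = (1/ρ)|∂P/∂n| + V²/R  →  V² − fR·V + fR·V_g = 0
With fR = 1.28×10⁻⁴ × 543×10³ m = 69.2 m/s:
V = [fR − √((fR)² − 4 fR V_g)]/2 = [69.2 − √(69.2² − 4×69.2×11.9)]/2 = 15.2 m/s
Supergeostrophic (V > V_g = 11.9 m/s), as expected around a high.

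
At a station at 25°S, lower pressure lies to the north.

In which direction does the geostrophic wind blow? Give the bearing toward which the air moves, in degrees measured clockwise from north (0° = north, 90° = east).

270°

The pressure-gradient force points toward the north (bearing 000°).
Geostrophic balance: in the Southern Hemisphere the Coriolis force deflects motion to the left, so the geostrophic wind blows 90° to the left of the pressure-gradient force (low pressure on the right).
Rotating 000° by 90° counterclockwise gives 270° — the wind blows toward the west.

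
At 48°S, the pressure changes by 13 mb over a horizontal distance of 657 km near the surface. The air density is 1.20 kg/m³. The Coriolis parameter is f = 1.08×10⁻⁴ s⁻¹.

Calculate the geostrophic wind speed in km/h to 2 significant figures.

55 km/h

Pressure gradient: |∂P/∂n| = 1300 Pa / 657000 m = 1.98×10⁻³ Pa/m
Geostrophic balance (pressure-gradient force = Coriolis force):
V_g = (1/(fρ)) |∂P/∂n| = 1.98×10⁻³ / (1.08×10⁻⁴ × 1.20) = 15.3 m/s
Converting: 15.3 m/s × 3.6 = 55 km/h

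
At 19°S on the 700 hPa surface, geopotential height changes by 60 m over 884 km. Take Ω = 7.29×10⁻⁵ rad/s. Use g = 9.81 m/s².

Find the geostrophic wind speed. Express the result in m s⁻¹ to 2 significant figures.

Coriolis parameter at 19°S:
f = 2Ω sin φ = 2 × 7.29×10⁻⁵ × sin 19° = 4.75×10⁻⁵ s⁻¹
Height gradient: |∂Z/∂n| = 60 m / 884000 m = 6.79×10⁻⁵
On a pressure surface, geostrophic balance gives V_g = (g/f)|∂Z/∂n|:
V_g = 9.81 × 6.79×10⁻⁵ / 4.75×10⁻⁵ = 14.0 m/s

14 m s⁻¹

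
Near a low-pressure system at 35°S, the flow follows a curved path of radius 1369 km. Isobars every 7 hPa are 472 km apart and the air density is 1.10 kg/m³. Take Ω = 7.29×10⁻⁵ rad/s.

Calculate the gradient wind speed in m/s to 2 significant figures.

Coriolis parameter at 35°S:
f = 2Ω sin φ = 2 × 7.29×10⁻⁵ × sin 35° = 8.36×10⁻⁵ s⁻¹
Pressure gradient: |∂P/∂n| = 700 Pa / 472000 m = 1.48×10⁻³ Pa/m
Geostrophic speed: V_g = |∂P/∂n|/(fρ) = 1.48×10⁻³/(8.36×10⁻⁵ × 1.10) = 16.1 m/s
Around a low, centrifugal force acts outward with Coriolis, so pressure-gradient force balances both:
(1/ρ)|∂P/∂n| = fV + V²/R  →  V² + fR·V − fR·V_g = 0
With fR = 8.36×10⁻⁵ × 1369×10³ m = 114 m/s:
V = [−fR + √((fR)² + 4 fR V_g)]/2 = [−114 + √(114² + 4×114×16.1)]/2 = 14.3 m/s
Subgeostrophic (V < V_g = 16.1 m/s), as expected around a low.

14 m/s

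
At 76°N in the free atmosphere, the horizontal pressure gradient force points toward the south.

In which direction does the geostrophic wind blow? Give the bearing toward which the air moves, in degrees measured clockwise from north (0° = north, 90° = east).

The pressure-gradient force points toward the south (bearing 180°).
Geostrophic balance: in the Northern Hemisphere the Coriolis force deflects motion to the right, so the geostrophic wind blows 90° to the right of the pressure-gradient force (low pressure on the left).
Rotating 180° by 90° clockwise gives 270° — the wind blows toward the west.

270°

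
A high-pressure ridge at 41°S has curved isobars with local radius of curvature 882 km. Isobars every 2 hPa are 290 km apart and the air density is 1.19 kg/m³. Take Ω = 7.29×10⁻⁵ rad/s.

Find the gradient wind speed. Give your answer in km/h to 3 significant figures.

Coriolis parameter at 41°S:
f = 2Ω sin φ = 2 × 7.29×10⁻⁵ × sin 41° = 9.57×10⁻⁵ s⁻¹
Pressure gradient: |∂P/∂n| = 200 Pa / 290000 m = 6.90×10⁻⁴ Pa/m
Geostrophic speed: V_g = |∂P/∂n|/(fρ) = 6.90×10⁻⁴/(9.57×10⁻⁵ × 1.19) = 6.06 m/s
Around a high, pressure-gradient force acts outward with centrifugal, so Coriolis balances both:
fV = (1/ρ)|∂P/∂n| + V²/R  →  V² − fR·V + fR·V_g = 0
With fR = 9.57×10⁻⁵ × 882×10³ m = 84.4 m/s:
V = [fR − √((fR)² − 4 fR V_g)]/2 = [84.4 − √(84.4² − 4×84.4×6.06)]/2 = 6.57 m/s
Supergeostrophic (V > V_g = 6.06 m/s), as expected around a high.
Converting: 6.57 m/s × 3.6 = 23.7 km/h

23.7 km/h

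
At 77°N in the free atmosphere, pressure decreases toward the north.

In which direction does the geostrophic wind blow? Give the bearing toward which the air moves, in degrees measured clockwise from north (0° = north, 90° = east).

090°

The pressure-gradient force points toward the north (bearing 000°).
Geostrophic balance: in the Northern Hemisphere the Coriolis force deflects motion to the right, so the geostrophic wind blows 90° to the right of the pressure-gradient force (low pressure on the left).
Rotating 000° by 90° clockwise gives 090° — the wind blows toward the east.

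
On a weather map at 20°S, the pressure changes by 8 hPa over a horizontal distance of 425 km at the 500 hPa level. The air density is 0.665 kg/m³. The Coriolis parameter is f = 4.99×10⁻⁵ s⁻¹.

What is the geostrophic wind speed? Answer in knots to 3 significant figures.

110 knots

Pressure gradient: |∂P/∂n| = 800 Pa / 425000 m = 1.88×10⁻³ Pa/m
Geostrophic balance (pressure-gradient force = Coriolis force):
V_g = (1/(fρ)) |∂P/∂n| = 1.88×10⁻³ / (4.99×10⁻⁵ × 0.665) = 56.7 m/s
Converting: 56.7 m/s × 1.944 = 110 knots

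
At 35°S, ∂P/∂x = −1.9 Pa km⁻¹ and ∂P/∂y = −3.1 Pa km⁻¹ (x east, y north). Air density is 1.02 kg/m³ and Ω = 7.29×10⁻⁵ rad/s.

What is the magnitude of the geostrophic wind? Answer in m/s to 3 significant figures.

42.6 m/s

Coriolis parameter at 35°S:
f = 2Ω sin φ = 2 × 7.29×10⁻⁵ × sin 35° = 8.36×10⁻⁵ s⁻¹
In the Southern Hemisphere f is negative: f = −8.36×10⁻⁵ s⁻¹.
Component geostrophic relations (x east, y north):
u_g = −(1/(fρ)) ∂P/∂y,  v_g = (1/(fρ)) ∂P/∂x
u_g = −(−3.1×10⁻³)/(−8.36×10⁻⁵ × 1.02) = −36.3 m/s;  v_g = (−1.9×10⁻³)/(−8.36×10⁻⁵ × 1.02) = 22.3 m/s
|V_g| = √(u_g² + v_g²) = 42.6 m/s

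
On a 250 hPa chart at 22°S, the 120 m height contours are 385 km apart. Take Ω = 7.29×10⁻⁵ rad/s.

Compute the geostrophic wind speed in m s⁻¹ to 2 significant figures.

56 m s⁻¹

Coriolis parameter at 22°S:
f = 2Ω sin φ = 2 × 7.29×10⁻⁵ × sin 22° = 5.46×10⁻⁵ s⁻¹
Height gradient: |∂Z/∂n| = 120 m / 385000 m = 3.12×10⁻⁴
On a pressure surface, geostrophic balance gives V_g = (g/f)|∂Z/∂n|:
V_g = 9.81 × 3.12×10⁻⁴ / 5.46×10⁻⁵ = 56.0 m/s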